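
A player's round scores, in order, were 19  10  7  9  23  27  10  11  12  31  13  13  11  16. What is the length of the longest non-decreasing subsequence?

Let dp[i] be the length of the longest such subsequence ending at index i:
i:      1  2  3  4  5  6  7  8  9 10 11 12 13 14
a[i]:  19 10  7  9 23 27 10 11 12 31 13 13 11 16
dp:     1  1  1  2  3  4  3  4  5  6  6  7  5  8
Maximum dp value is 8.

8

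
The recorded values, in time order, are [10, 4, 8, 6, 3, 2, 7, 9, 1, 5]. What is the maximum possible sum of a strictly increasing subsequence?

26

Let S[i] be the best sum of a strictly increasing subsequence ending at i:
i:      1  2  3  4  5  6  7  8  9 10
a[i]:  10  4  8  6  3  2  7  9  1  5
S:     10  4 12 10  3  2 17 26  1  9
Maximum is 26 (e.g. 4 + 6 + 7 + 9).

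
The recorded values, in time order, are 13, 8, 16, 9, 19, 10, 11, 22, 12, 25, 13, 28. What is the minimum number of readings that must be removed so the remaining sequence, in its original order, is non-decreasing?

Fewest deletions = n − (longest non-decreasing subsequence).
Patience tails:
13 → extends → [13]
8 → replaces 13 → [8]
16 → extends → [8, 16]
9 → replaces 16 → [8, 9]
19 → extends → [8, 9, 19]
10 → replaces 19 → [8, 9, 10]
11 → extends → [8, 9, 10, 11]
22 → extends → [8, 9, 10, 11, 22]
12 → replaces 22 → [8, 9, 10, 11, 12]
25 → extends → [8, 9, 10, 11, 12, 25]
13 → replaces 25 → [8, 9, 10, 11, 12, 13]
28 → extends → [8, 9, 10, 11, 12, 13, 28]
Longest non-decreasing subsequence has length 7, so deletions = 12 − 7 = 5.

5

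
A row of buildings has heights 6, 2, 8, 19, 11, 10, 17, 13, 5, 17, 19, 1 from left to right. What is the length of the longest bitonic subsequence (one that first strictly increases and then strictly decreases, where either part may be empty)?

7

inc[i] = longest strictly increasing subsequence ending at i; dec[i] = longest strictly decreasing subsequence starting at i:
i:      1  2  3  4  5  6  7  8  9 10 11 12
a[i]:   6  2  8 19 11 10 17 13  5 17 19  1
inc:    1  1  2  3  3  3  4  4  2  5  6  1
dec:    3  2  3  5  4  3  4  3  2  2  2  1
Best peak at i=4 (value 19): inc=3, dec=5, length 3+5−1 = 7.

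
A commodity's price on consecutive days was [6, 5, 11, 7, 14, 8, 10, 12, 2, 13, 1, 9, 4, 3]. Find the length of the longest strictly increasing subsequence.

Track the smallest tail for each achievable length (strict):
6 → extends → [6]
5 → replaces 6 → [5]
11 → extends → [5, 11]
7 → replaces 11 → [5, 7]
14 → extends → [5, 7, 14]
8 → replaces 14 → [5, 7, 8]
10 → extends → [5, 7, 8, 10]
12 → extends → [5, 7, 8, 10, 12]
2 → replaces 5 → [2, 7, 8, 10, 12]
13 → extends → [2, 7, 8, 10, 12, 13]
1 → replaces 2 → [1, 7, 8, 10, 12, 13]
9 → replaces 10 → [1, 7, 8, 9, 12, 13]
4 → replaces 7 → [1, 4, 8, 9, 12, 13]
3 → replaces 4 → [1, 3, 8, 9, 12, 13]
Six tails, so the longest strictly increasing subsequence has length 6 (e.g. 6, 7, 8, 10, 12, 13).

6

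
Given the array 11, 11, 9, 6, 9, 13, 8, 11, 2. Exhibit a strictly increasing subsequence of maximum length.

6, 9, 13

Patience tails give the LIS length; then backtrack through the dp parents:
11 → extends → [11]
11 → already a tail → [11]
9 → replaces 11 → [9]
6 → replaces 9 → [6]
9 → extends → [6, 9]
13 → extends → [6, 9, 13]
8 → replaces 9 → [6, 8, 13]
11 → replaces 13 → [6, 8, 11]
2 → replaces 6 → [2, 8, 11]
Length 3; one witness is 6, 9, 13.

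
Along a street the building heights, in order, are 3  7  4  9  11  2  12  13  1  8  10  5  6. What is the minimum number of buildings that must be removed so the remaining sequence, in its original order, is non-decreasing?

Fewest deletions = n − (longest non-decreasing subsequence).
Patience tails:
3 → extends → [3]
7 → extends → [3, 7]
4 → replaces 7 → [3, 4]
9 → extends → [3, 4, 9]
11 → extends → [3, 4, 9, 11]
2 → replaces 3 → [2, 4, 9, 11]
12 → extends → [2, 4, 9, 11, 12]
13 → extends → [2, 4, 9, 11, 12, 13]
1 → replaces 2 → [1, 4, 9, 11, 12, 13]
8 → replaces 9 → [1, 4, 8, 11, 12, 13]
10 → replaces 11 → [1, 4, 8, 10, 12, 13]
5 → replaces 8 → [1, 4, 5, 10, 12, 13]
6 → replaces 10 → [1, 4, 5, 6, 12, 13]
Longest non-decreasing subsequence has length 6, so deletions = 13 − 6 = 7.

7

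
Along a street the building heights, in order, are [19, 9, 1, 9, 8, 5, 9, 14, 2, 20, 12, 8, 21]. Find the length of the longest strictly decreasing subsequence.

Let dp[i] be the longest strictly decreasing subsequence ending at i:
i:      1  2  3  4  5  6  7  8  9 10 11 12 13
a[i]:  19  9  1  9  8  5  9 14  2 20 12  8 21
dp:     1  2  3  2  3  4  2  2  5  1  3  4  1
Maximum is 5.

5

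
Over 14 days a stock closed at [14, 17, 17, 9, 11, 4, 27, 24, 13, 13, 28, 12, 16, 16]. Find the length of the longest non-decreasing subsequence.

6

Track the smallest tail for each achievable length (allowing ties):
14 → extends → [14]
17 → extends → [14, 17]
17 → extends → [14, 17, 17]
9 → replaces 14 → [9, 17, 17]
11 → replaces 17 → [9, 11, 17]
4 → replaces 9 → [4, 11, 17]
27 → extends → [4, 11, 17, 27]
24 → replaces 27 → [4, 11, 17, 24]
13 → replaces 17 → [4, 11, 13, 24]
13 → replaces 24 → [4, 11, 13, 13]
28 → extends → [4, 11, 13, 13, 28]
12 → replaces 13 → [4, 11, 12, 13, 28]
16 → replaces 28 → [4, 11, 12, 13, 16]
16 → extends → [4, 11, 12, 13, 16, 16]
Six tails, so the longest non-decreasing subsequence has length 6 (e.g. 9, 11, 13, 13, 16, 16).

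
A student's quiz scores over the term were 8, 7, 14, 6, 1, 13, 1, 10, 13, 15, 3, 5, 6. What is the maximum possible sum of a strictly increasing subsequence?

Let S[i] be the best sum of a strictly increasing subsequence ending at i:
i:      1  2  3  4  5  6  7  8  9 10 11 12 13
a[i]:   8  7 14  6  1 13  1 10 13 15  3  5  6
S:      8  7 22  6  1 21  1 18 31 46  4  9 15
Maximum is 46 (e.g. 8 + 10 + 13 + 15).

46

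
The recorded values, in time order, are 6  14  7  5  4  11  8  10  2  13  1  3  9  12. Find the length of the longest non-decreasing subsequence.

5

Let dp[i] be the length of the longest such subsequence ending at index i:
i:      1  2  3  4  5  6  7  8  9 10 11 12 13 14
a[i]:   6 14  7  5  4 11  8 10  2 13  1  3  9 12
dp:     1  2  2  1  1  3  3  4  1  5  1  2  4  5
Maximum dp value is 5.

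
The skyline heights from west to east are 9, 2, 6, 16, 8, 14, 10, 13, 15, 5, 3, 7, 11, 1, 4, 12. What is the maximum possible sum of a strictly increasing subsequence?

54

Let S[i] be the best sum of a strictly increasing subsequence ending at i:
i:      1  2  3  4  5  6  7  8  9 10 11 12 13 14 15 16
a[i]:   9  2  6 16  8 14 10 13 15  5  3  7 11  1  4 12
S:      9  2  8 25 16 30 26 39 54  7  5 15 37  1  9 49
Maximum is 54 (e.g. 2 + 6 + 8 + 10 + 13 + 15).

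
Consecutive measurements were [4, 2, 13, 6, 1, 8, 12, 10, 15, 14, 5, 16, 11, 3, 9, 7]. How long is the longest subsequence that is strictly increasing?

Track the smallest tail for each achievable length (strict):
4 → extends → [4]
2 → replaces 4 → [2]
13 → extends → [2, 13]
6 → replaces 13 → [2, 6]
1 → replaces 2 → [1, 6]
8 → extends → [1, 6, 8]
12 → extends → [1, 6, 8, 12]
10 → replaces 12 → [1, 6, 8, 10]
15 → extends → [1, 6, 8, 10, 15]
14 → replaces 15 → [1, 6, 8, 10, 14]
5 → replaces 6 → [1, 5, 8, 10, 14]
16 → extends → [1, 5, 8, 10, 14, 16]
11 → replaces 14 → [1, 5, 8, 10, 11, 16]
3 → replaces 5 → [1, 3, 8, 10, 11, 16]
9 → replaces 10 → [1, 3, 8, 9, 11, 16]
7 → replaces 8 → [1, 3, 7, 9, 11, 16]
Six tails, so the longest strictly increasing subsequence has length 6 (e.g. 4, 6, 8, 12, 15, 16).

6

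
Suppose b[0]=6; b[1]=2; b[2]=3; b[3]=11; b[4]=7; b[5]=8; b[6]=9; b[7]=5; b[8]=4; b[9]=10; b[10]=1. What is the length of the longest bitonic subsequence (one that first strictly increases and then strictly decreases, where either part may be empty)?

8

inc[i] = longest strictly increasing subsequence ending at i; dec[i] = longest strictly decreasing subsequence starting at i:
i:      0  1  2  3  4  5  6  7  8  9 10
b[i]:   6  2  3 11  7  8  9  5  4 10  1
inc:    1  1  2  3  3  4  5  3  3  6  1
dec:    4  2  2  5  4  4  4  3  2  2  1
Best peak at i=6 (value 9): inc=5, dec=4, length 5+4−1 = 8.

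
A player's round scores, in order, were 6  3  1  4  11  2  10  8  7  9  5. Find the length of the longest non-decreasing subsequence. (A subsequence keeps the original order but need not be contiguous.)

4

Track the smallest tail for each achievable length (allowing ties):
6 → extends → [6]
3 → replaces 6 → [3]
1 → replaces 3 → [1]
4 → extends → [1, 4]
11 → extends → [1, 4, 11]
2 → replaces 4 → [1, 2, 11]
10 → replaces 11 → [1, 2, 10]
8 → replaces 10 → [1, 2, 8]
7 → replaces 8 → [1, 2, 7]
9 → extends → [1, 2, 7, 9]
5 → replaces 7 → [1, 2, 5, 9]
Four tails, so the longest non-decreasing subsequence has length 4 (e.g. 3, 4, 8, 9).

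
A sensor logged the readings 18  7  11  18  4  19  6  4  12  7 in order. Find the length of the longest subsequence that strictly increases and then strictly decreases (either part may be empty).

6

inc[i] = longest strictly increasing subsequence ending at i; dec[i] = longest strictly decreasing subsequence starting at i:
i:      1  2  3  4  5  6  7  8  9 10
a[i]:  18  7 11 18  4 19  6  4 12  7
inc:    1  1  2  3  1  4  2  1  3  3
dec:    4  3  3  3  1  3  2  1  2  1
Best peak at i=6 (value 19): inc=4, dec=3, length 4+3−1 = 6.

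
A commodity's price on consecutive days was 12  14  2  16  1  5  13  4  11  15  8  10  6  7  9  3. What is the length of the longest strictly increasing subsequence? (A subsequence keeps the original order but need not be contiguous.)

5

Track the smallest tail for each achievable length (strict):
12 → extends → [12]
14 → extends → [12, 14]
2 → replaces 12 → [2, 14]
16 → extends → [2, 14, 16]
1 → replaces 2 → [1, 14, 16]
5 → replaces 14 → [1, 5, 16]
13 → replaces 16 → [1, 5, 13]
4 → replaces 5 → [1, 4, 13]
11 → replaces 13 → [1, 4, 11]
15 → extends → [1, 4, 11, 15]
8 → replaces 11 → [1, 4, 8, 15]
10 → replaces 15 → [1, 4, 8, 10]
6 → replaces 8 → [1, 4, 6, 10]
7 → replaces 10 → [1, 4, 6, 7]
9 → extends → [1, 4, 6, 7, 9]
3 → replaces 4 → [1, 3, 6, 7, 9]
Five tails, so the longest strictly increasing subsequence has length 5 (e.g. 2, 5, 6, 7, 9).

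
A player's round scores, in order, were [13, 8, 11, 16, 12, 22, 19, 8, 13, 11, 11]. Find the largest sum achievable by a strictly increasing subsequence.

57

Let S[i] be the best sum of a strictly increasing subsequence ending at i:
i:      1  2  3  4  5  6  7  8  9 10 11
a[i]:  13  8 11 16 12 22 19  8 13 11 11
S:     13  8 19 35 31 57 54  8 44 19 19
Maximum is 57 (e.g. 8 + 11 + 16 + 22).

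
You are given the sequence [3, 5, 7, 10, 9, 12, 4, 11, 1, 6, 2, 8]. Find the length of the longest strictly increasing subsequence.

Track the smallest tail for each achievable length (strict):
3 → extends → [3]
5 → extends → [3, 5]
7 → extends → [3, 5, 7]
10 → extends → [3, 5, 7, 10]
9 → replaces 10 → [3, 5, 7, 9]
12 → extends → [3, 5, 7, 9, 12]
4 → replaces 5 → [3, 4, 7, 9, 12]
11 → replaces 12 → [3, 4, 7, 9, 11]
1 → replaces 3 → [1, 4, 7, 9, 11]
6 → replaces 7 → [1, 4, 6, 9, 11]
2 → replaces 4 → [1, 2, 6, 9, 11]
8 → replaces 9 → [1, 2, 6, 8, 11]
Five tails, so the longest strictly increasing subsequence has length 5 (e.g. 3, 5, 7, 10, 12).

5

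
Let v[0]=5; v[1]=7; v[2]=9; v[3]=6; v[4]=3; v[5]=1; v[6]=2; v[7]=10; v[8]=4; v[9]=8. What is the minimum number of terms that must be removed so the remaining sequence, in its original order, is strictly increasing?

Fewest deletions = n − (longest strictly increasing subsequence).
i:      0  1  2  3  4  5  6  7  8  9
v[i]:   5  7  9  6  3  1  2 10  4  8
dp:     1  2  3  2  1  1  2  4  3  4
max dp = 4, so deletions = 10 − 4 = 6.

6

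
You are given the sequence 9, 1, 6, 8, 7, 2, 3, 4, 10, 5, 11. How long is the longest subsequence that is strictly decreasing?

4

Negate each value so 'decreasing' becomes 'increasing', then run patience tails on the negated sequence:
-9 → extends → [-9]
-1 → extends → [-9, -1]
-6 → replaces -1 → [-9, -6]
-8 → replaces -6 → [-9, -8]
-7 → extends → [-9, -8, -7]
-2 → extends → [-9, -8, -7, -2]
-3 → replaces -2 → [-9, -8, -7, -3]
-4 → replaces -3 → [-9, -8, -7, -4]
-10 → replaces -9 → [-10, -8, -7, -4]
-5 → replaces -4 → [-10, -8, -7, -5]
-11 → replaces -10 → [-11, -8, -7, -5]
Four tails, so the longest strictly decreasing subsequence of the original has length 4.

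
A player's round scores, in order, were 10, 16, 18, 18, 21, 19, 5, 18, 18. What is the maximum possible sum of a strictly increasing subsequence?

65

Let S[i] be the best sum of a strictly increasing subsequence ending at i:
i:      1  2  3  4  5  6  7  8  9
a[i]:  10 16 18 18 21 19  5 18 18
S:     10 26 44 44 65 63  5 44 44
Maximum is 65 (e.g. 10 + 16 + 18 + 21).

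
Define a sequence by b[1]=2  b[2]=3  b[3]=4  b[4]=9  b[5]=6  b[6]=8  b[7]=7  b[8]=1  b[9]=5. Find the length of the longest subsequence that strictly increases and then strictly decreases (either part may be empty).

7

inc[i] = longest strictly increasing subsequence ending at i; dec[i] = longest strictly decreasing subsequence starting at i:
i:     1 2 3 4 5 6 7 8 9
b[i]:  2 3 4 9 6 8 7 1 5
inc:   1 2 3 4 4 5 5 1 4
dec:   2 2 2 4 2 3 2 1 1
Best peak at i=4 (value 9): inc=4, dec=4, length 4+4−1 = 7.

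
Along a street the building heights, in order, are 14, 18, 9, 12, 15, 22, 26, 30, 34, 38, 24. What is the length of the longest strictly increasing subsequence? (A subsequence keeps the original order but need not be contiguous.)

Track the smallest tail for each achievable length (strict):
14 → extends → [14]
18 → extends → [14, 18]
9 → replaces 14 → [9, 18]
12 → replaces 18 → [9, 12]
15 → extends → [9, 12, 15]
22 → extends → [9, 12, 15, 22]
26 → extends → [9, 12, 15, 22, 26]
30 → extends → [9, 12, 15, 22, 26, 30]
34 → extends → [9, 12, 15, 22, 26, 30, 34]
38 → extends → [9, 12, 15, 22, 26, 30, 34, 38]
24 → replaces 26 → [9, 12, 15, 22, 24, 30, 34, 38]
Eight tails, so the longest strictly increasing subsequence has length 8 (e.g. 9, 12, 15, 22, 26, 30, 34, 38).

8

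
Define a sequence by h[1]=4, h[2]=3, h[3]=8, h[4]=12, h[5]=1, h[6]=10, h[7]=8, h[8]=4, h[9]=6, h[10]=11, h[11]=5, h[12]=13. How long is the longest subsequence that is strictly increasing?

5

Track the smallest tail for each achievable length (strict):
4 → extends → [4]
3 → replaces 4 → [3]
8 → extends → [3, 8]
12 → extends → [3, 8, 12]
1 → replaces 3 → [1, 8, 12]
10 → replaces 12 → [1, 8, 10]
8 → already a tail → [1, 8, 10]
4 → replaces 8 → [1, 4, 10]
6 → replaces 10 → [1, 4, 6]
11 → extends → [1, 4, 6, 11]
5 → replaces 6 → [1, 4, 5, 11]
13 → extends → [1, 4, 5, 11, 13]
Five tails, so the longest strictly increasing subsequence has length 5 (e.g. 4, 8, 10, 11, 13).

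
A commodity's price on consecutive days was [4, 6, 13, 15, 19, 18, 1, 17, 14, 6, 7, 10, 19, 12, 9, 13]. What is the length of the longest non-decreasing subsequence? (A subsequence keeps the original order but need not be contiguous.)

7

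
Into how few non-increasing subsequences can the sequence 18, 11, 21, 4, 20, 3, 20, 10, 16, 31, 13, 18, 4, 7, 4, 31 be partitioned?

5

Place each on the leftmost legal pile:
18 → new pile 1 (tops now [18])
11 → pile 1 (tops now [11])
21 → new pile 2 (tops now [11, 21])
4 → pile 1 (tops now [4, 21])
20 → pile 2 (tops now [4, 20])
3 → pile 1 (tops now [3, 20])
20 → pile 2 (tops now [3, 20])
10 → pile 2 (tops now [3, 10])
16 → new pile 3 (tops now [3, 10, 16])
31 → new pile 4 (tops now [3, 10, 16, 31])
13 → pile 3 (tops now [3, 10, 13, 31])
18 → pile 4 (tops now [3, 10, 13, 18])
4 → pile 2 (tops now [3, 4, 13, 18])
7 → pile 3 (tops now [3, 4, 7, 18])
4 → pile 2 (tops now [3, 4, 7, 18])
31 → new pile 5 (tops now [3, 4, 7, 18, 31])
Five piles.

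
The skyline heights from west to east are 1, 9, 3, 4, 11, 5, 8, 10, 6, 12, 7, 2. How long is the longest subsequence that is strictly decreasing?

Negate each value so 'decreasing' becomes 'increasing', then run patience tails on the negated sequence:
-1 → extends → [-1]
-9 → replaces -1 → [-9]
-3 → extends → [-9, -3]
-4 → replaces -3 → [-9, -4]
-11 → replaces -9 → [-11, -4]
-5 → replaces -4 → [-11, -5]
-8 → replaces -5 → [-11, -8]
-10 → replaces -8 → [-11, -10]
-6 → extends → [-11, -10, -6]
-12 → replaces -11 → [-12, -10, -6]
-7 → replaces -6 → [-12, -10, -7]
-2 → extends → [-12, -10, -7, -2]
Four tails, so the longest strictly decreasing subsequence of the original has length 4.

4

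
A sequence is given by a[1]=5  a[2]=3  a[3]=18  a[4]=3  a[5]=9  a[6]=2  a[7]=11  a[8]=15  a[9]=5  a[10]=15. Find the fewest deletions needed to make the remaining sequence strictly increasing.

Fewest deletions = n − (longest strictly increasing subsequence).
Patience tails:
5 → extends → [5]
3 → replaces 5 → [3]
18 → extends → [3, 18]
3 → already a tail → [3, 18]
9 → replaces 18 → [3, 9]
2 → replaces 3 → [2, 9]
11 → extends → [2, 9, 11]
15 → extends → [2, 9, 11, 15]
5 → replaces 9 → [2, 5, 11, 15]
15 → already a tail → [2, 5, 11, 15]
Longest strictly increasing subsequence has length 4, so deletions = 10 − 4 = 6.

6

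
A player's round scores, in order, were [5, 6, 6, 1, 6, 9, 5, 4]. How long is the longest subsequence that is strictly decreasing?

Negate each value so 'decreasing' becomes 'increasing', then run patience tails on the negated sequence:
-5 → extends → [-5]
-6 → replaces -5 → [-6]
-6 → already a tail → [-6]
-1 → extends → [-6, -1]
-6 → already a tail → [-6, -1]
-9 → replaces -6 → [-9, -1]
-5 → replaces -1 → [-9, -5]
-4 → extends → [-9, -5, -4]
Three tails, so the longest strictly decreasing subsequence of the original has length 3.

3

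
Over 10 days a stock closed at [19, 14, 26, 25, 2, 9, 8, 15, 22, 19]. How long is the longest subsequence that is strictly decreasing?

Negate each value so 'decreasing' becomes 'increasing', then run patience tails on the negated sequence:
-19 → extends → [-19]
-14 → extends → [-19, -14]
-26 → replaces -19 → [-26, -14]
-25 → replaces -14 → [-26, -25]
-2 → extends → [-26, -25, -2]
-9 → replaces -2 → [-26, -25, -9]
-8 → extends → [-26, -25, -9, -8]
-15 → replaces -9 → [-26, -25, -15, -8]
-22 → replaces -15 → [-26, -25, -22, -8]
-19 → replaces -8 → [-26, -25, -22, -19]
Four tails, so the longest strictly decreasing subsequence of the original has length 4.

4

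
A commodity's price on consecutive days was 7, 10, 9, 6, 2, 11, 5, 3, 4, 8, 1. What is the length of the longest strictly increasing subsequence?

4

Let dp[i] be the length of the longest such subsequence ending at index i:
i:      1  2  3  4  5  6  7  8  9 10 11
a[i]:   7 10  9  6  2 11  5  3  4  8  1
dp:     1  2  2  1  1  3  2  2  3  4  1
Maximum dp value is 4.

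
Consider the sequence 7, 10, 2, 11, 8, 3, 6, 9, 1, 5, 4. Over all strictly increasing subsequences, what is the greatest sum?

28

Let S[i] be the best sum of a strictly increasing subsequence ending at i:
i:      1  2  3  4  5  6  7  8  9 10 11
a[i]:   7 10  2 11  8  3  6  9  1  5  4
S:      7 17  2 28 15  5 11 24  1 10  9
Maximum is 28 (e.g. 7 + 10 + 11).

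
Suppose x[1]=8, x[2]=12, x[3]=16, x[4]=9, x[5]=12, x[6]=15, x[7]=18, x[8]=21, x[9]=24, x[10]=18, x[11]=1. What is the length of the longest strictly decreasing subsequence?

3

Let dp[i] be the longest strictly decreasing subsequence ending at i:
i:      1  2  3  4  5  6  7  8  9 10 11
x[i]:   8 12 16  9 12 15 18 21 24 18  1
dp:     1  1  1  2  2  2  1  1  1  2  3
Maximum is 3.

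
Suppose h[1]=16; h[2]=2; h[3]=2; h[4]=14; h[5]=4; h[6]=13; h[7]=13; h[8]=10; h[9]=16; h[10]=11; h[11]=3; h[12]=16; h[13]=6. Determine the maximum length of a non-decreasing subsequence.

7

Track the smallest tail for each achievable length (allowing ties):
16 → extends → [16]
2 → replaces 16 → [2]
2 → extends → [2, 2]
14 → extends → [2, 2, 14]
4 → replaces 14 → [2, 2, 4]
13 → extends → [2, 2, 4, 13]
13 → extends → [2, 2, 4, 13, 13]
10 → replaces 13 → [2, 2, 4, 10, 13]
16 → extends → [2, 2, 4, 10, 13, 16]
11 → replaces 13 → [2, 2, 4, 10, 11, 16]
3 → replaces 4 → [2, 2, 3, 10, 11, 16]
16 → extends → [2, 2, 3, 10, 11, 16, 16]
6 → replaces 10 → [2, 2, 3, 6, 11, 16, 16]
Seven tails, so the longest non-decreasing subsequence has length 7 (e.g. 2, 2, 4, 13, 13, 16, 16).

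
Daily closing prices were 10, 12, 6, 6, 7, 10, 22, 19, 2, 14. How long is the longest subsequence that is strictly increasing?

4

Let dp[i] be the length of the longest such subsequence ending at index i:
i:      1  2  3  4  5  6  7  8  9 10
a[i]:  10 12  6  6  7 10 22 19  2 14
dp:     1  2  1  1  2  3  4  4  1  4
Maximum dp value is 4.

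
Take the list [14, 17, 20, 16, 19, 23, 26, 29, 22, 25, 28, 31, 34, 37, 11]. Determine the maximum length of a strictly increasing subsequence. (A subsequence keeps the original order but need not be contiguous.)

Track the smallest tail for each achievable length (strict):
14 → extends → [14]
17 → extends → [14, 17]
20 → extends → [14, 17, 20]
16 → replaces 17 → [14, 16, 20]
19 → replaces 20 → [14, 16, 19]
23 → extends → [14, 16, 19, 23]
26 → extends → [14, 16, 19, 23, 26]
29 → extends → [14, 16, 19, 23, 26, 29]
22 → replaces 23 → [14, 16, 19, 22, 26, 29]
25 → replaces 26 → [14, 16, 19, 22, 25, 29]
28 → replaces 29 → [14, 16, 19, 22, 25, 28]
31 → extends → [14, 16, 19, 22, 25, 28, 31]
34 → extends → [14, 16, 19, 22, 25, 28, 31, 34]
37 → extends → [14, 16, 19, 22, 25, 28, 31, 34, 37]
11 → replaces 14 → [11, 16, 19, 22, 25, 28, 31, 34, 37]
Nine tails, so the longest strictly increasing subsequence has length 9 (e.g. 14, 17, 20, 23, 26, 29, 31, 34, 37).

9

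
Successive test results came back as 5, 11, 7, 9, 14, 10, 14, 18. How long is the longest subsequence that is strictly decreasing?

2

Negate each value so 'decreasing' becomes 'increasing', then run patience tails on the negated sequence:
-5 → extends → [-5]
-11 → replaces -5 → [-11]
-7 → extends → [-11, -7]
-9 → replaces -7 → [-11, -9]
-14 → replaces -11 → [-14, -9]
-10 → replaces -9 → [-14, -10]
-14 → already a tail → [-14, -10]
-18 → replaces -14 → [-18, -10]
Two tails, so the longest strictly decreasing subsequence of the original has length 2.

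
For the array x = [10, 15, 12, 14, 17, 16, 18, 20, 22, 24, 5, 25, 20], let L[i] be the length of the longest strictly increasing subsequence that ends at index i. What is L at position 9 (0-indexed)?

8

dp[i] = 1 + max{dp[j] : j<i, x[j]<x[i]} (or 1 if no such j):
i:      0  1  2  3  4  5  6  7  8  9 10 11 12
x[i]:  10 15 12 14 17 16 18 20 22 24  5 25 20
dp:     1  2  2  3  4  4  5  6  7  8  1  9  6
At index 9 the value is 8.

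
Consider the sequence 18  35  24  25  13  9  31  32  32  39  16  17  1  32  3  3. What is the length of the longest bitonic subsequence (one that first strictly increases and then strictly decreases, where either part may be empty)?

8

inc[i] = longest strictly increasing subsequence ending at i; dec[i] = longest strictly decreasing subsequence starting at i:
i:      1  2  3  4  5  6  7  8  9 10 11 12 13 14 15 16
a[i]:  18 35 24 25 13  9 31 32 32 39 16 17  1 32  3  3
inc:    1  2  2  3  1  1  4  5  5  6  2  3  1  5  2  2
dec:    4  5  4  4  3  2  3  3  3  3  2  2  1  2  1  1
Best peak at i=10 (value 39): inc=6, dec=3, length 6+3−1 = 8.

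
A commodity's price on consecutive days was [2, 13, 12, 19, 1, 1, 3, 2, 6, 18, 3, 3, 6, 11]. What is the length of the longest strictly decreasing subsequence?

4

Negate each value so 'decreasing' becomes 'increasing', then run patience tails on the negated sequence:
-2 → extends → [-2]
-13 → replaces -2 → [-13]
-12 → extends → [-13, -12]
-19 → replaces -13 → [-19, -12]
-1 → extends → [-19, -12, -1]
-1 → already a tail → [-19, -12, -1]
-3 → replaces -1 → [-19, -12, -3]
-2 → extends → [-19, -12, -3, -2]
-6 → replaces -3 → [-19, -12, -6, -2]
-18 → replaces -12 → [-19, -18, -6, -2]
-3 → replaces -2 → [-19, -18, -6, -3]
-3 → already a tail → [-19, -18, -6, -3]
-6 → already a tail → [-19, -18, -6, -3]
-11 → replaces -6 → [-19, -18, -11, -3]
Four tails, so the longest strictly decreasing subsequence of the original has length 4.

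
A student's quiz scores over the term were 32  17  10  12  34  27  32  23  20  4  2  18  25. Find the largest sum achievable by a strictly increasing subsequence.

81

Let S[i] be the best sum of a strictly increasing subsequence ending at i:
i:      1  2  3  4  5  6  7  8  9 10 11 12 13
a[i]:  32 17 10 12 34 27 32 23 20  4  2 18 25
S:     32 17 10 22 66 49 81 45 42  4  2 40 70
Maximum is 81 (e.g. 10 + 12 + 27 + 32).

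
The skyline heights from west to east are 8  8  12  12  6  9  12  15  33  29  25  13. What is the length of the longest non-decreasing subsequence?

7

Track the smallest tail for each achievable length (allowing ties):
8 → extends → [8]
8 → extends → [8, 8]
12 → extends → [8, 8, 12]
12 → extends → [8, 8, 12, 12]
6 → replaces 8 → [6, 8, 12, 12]
9 → replaces 12 → [6, 8, 9, 12]
12 → extends → [6, 8, 9, 12, 12]
15 → extends → [6, 8, 9, 12, 12, 15]
33 → extends → [6, 8, 9, 12, 12, 15, 33]
29 → replaces 33 → [6, 8, 9, 12, 12, 15, 29]
25 → replaces 29 → [6, 8, 9, 12, 12, 15, 25]
13 → replaces 15 → [6, 8, 9, 12, 12, 13, 25]
Seven tails, so the longest non-decreasing subsequence has length 7 (e.g. 8, 8, 12, 12, 12, 15, 33).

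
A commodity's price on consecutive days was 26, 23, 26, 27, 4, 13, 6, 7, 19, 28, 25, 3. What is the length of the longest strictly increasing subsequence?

5

Track the smallest tail for each achievable length (strict):
26 → extends → [26]
23 → replaces 26 → [23]
26 → extends → [23, 26]
27 → extends → [23, 26, 27]
4 → replaces 23 → [4, 26, 27]
13 → replaces 26 → [4, 13, 27]
6 → replaces 13 → [4, 6, 27]
7 → replaces 27 → [4, 6, 7]
19 → extends → [4, 6, 7, 19]
28 → extends → [4, 6, 7, 19, 28]
25 → replaces 28 → [4, 6, 7, 19, 25]
3 → replaces 4 → [3, 6, 7, 19, 25]
Five tails, so the longest strictly increasing subsequence has length 5 (e.g. 4, 6, 7, 19, 28).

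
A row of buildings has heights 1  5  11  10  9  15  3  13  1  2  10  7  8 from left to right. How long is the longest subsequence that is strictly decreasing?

5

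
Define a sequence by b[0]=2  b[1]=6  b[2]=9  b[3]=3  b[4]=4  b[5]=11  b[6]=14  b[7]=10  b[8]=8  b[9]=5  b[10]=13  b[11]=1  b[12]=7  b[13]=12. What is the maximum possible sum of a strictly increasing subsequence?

42

Let S[i] be the best sum of a strictly increasing subsequence ending at i:
i:      0  1  2  3  4  5  6  7  8  9 10 11 12 13
b[i]:   2  6  9  3  4 11 14 10  8  5 13  1  7 12
S:      2  8 17  5  9 28 42 27 17 14 41  1 21 40
Maximum is 42 (e.g. 2 + 6 + 9 + 11 + 14).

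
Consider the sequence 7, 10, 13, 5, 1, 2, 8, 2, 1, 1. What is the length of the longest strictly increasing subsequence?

3

Let dp[i] be the length of the longest such subsequence ending at index i:
i:      1  2  3  4  5  6  7  8  9 10
a[i]:   7 10 13  5  1  2  8  2  1  1
dp:     1  2  3  1  1  2  3  2  1  1
Maximum dp value is 3.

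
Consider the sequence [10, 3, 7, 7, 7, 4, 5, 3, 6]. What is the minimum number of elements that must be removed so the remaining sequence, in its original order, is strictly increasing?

5

Fewest deletions = n − (longest strictly increasing subsequence).
Patience tails:
10 → extends → [10]
3 → replaces 10 → [3]
7 → extends → [3, 7]
7 → already a tail → [3, 7]
7 → already a tail → [3, 7]
4 → replaces 7 → [3, 4]
5 → extends → [3, 4, 5]
3 → already a tail → [3, 4, 5]
6 → extends → [3, 4, 5, 6]
Longest strictly increasing subsequence has length 4, so deletions = 9 − 4 = 5.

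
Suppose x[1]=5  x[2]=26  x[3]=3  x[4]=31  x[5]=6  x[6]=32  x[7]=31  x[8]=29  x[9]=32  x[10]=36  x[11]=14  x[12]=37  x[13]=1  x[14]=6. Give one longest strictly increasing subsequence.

5, 26, 31, 32, 36, 37

Patience tails give the LIS length; then backtrack through the dp parents:
5 → extends → [5]
26 → extends → [5, 26]
3 → replaces 5 → [3, 26]
31 → extends → [3, 26, 31]
6 → replaces 26 → [3, 6, 31]
32 → extends → [3, 6, 31, 32]
31 → already a tail → [3, 6, 31, 32]
29 → replaces 31 → [3, 6, 29, 32]
32 → already a tail → [3, 6, 29, 32]
36 → extends → [3, 6, 29, 32, 36]
14 → replaces 29 → [3, 6, 14, 32, 36]
37 → extends → [3, 6, 14, 32, 36, 37]
1 → replaces 3 → [1, 6, 14, 32, 36, 37]
6 → already a tail → [1, 6, 14, 32, 36, 37]
Length 6; one witness is 5, 26, 31, 32, 36, 37.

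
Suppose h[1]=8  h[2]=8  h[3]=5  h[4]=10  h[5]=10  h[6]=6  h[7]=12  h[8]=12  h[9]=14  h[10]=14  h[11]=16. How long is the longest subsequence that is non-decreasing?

Let dp[i] be the length of the longest such subsequence ending at index i:
i:      1  2  3  4  5  6  7  8  9 10 11
h[i]:   8  8  5 10 10  6 12 12 14 14 16
dp:     1  2  1  3  4  2  5  6  7  8  9
Maximum dp value is 9.

9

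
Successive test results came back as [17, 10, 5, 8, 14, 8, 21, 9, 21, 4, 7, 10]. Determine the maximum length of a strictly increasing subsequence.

4

Let dp[i] be the length of the longest such subsequence ending at index i:
i:      1  2  3  4  5  6  7  8  9 10 11 12
a[i]:  17 10  5  8 14  8 21  9 21  4  7 10
dp:     1  1  1  2  3  2  4  3  4  1  2  4
Maximum dp value is 4.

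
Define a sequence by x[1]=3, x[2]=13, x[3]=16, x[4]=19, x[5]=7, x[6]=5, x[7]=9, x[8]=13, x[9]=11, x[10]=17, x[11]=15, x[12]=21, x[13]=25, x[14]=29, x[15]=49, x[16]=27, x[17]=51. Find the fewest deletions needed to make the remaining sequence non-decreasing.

Fewest deletions = n − (longest non-decreasing subsequence).
i:      1  2  3  4  5  6  7  8  9 10 11 12 13 14 15 16 17
x[i]:   3 13 16 19  7  5  9 13 11 17 15 21 25 29 49 27 51
dp:     1  2  3  4  2  2  3  4  4  5  5  6  7  8  9  8 10
max dp = 10, so deletions = 17 − 10 = 7.

7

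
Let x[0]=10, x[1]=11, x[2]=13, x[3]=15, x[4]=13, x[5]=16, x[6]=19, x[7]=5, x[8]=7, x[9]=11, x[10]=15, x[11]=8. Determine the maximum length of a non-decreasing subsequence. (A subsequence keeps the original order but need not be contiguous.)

Track the smallest tail for each achievable length (allowing ties):
10 → extends → [10]
11 → extends → [10, 11]
13 → extends → [10, 11, 13]
15 → extends → [10, 11, 13, 15]
13 → replaces 15 → [10, 11, 13, 13]
16 → extends → [10, 11, 13, 13, 16]
19 → extends → [10, 11, 13, 13, 16, 19]
5 → replaces 10 → [5, 11, 13, 13, 16, 19]
7 → replaces 11 → [5, 7, 13, 13, 16, 19]
11 → replaces 13 → [5, 7, 11, 13, 16, 19]
15 → replaces 16 → [5, 7, 11, 13, 15, 19]
8 → replaces 11 → [5, 7, 8, 13, 15, 19]
Six tails, so the longest non-decreasing subsequence has length 6 (e.g. 10, 11, 13, 15, 16, 19).

6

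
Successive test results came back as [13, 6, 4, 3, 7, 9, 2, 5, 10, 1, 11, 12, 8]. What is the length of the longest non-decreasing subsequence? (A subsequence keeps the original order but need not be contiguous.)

Track the smallest tail for each achievable length (allowing ties):
13 → extends → [13]
6 → replaces 13 → [6]
4 → replaces 6 → [4]
3 → replaces 4 → [3]
7 → extends → [3, 7]
9 → extends → [3, 7, 9]
2 → replaces 3 → [2, 7, 9]
5 → replaces 7 → [2, 5, 9]
10 → extends → [2, 5, 9, 10]
1 → replaces 2 → [1, 5, 9, 10]
11 → extends → [1, 5, 9, 10, 11]
12 → extends → [1, 5, 9, 10, 11, 12]
8 → replaces 9 → [1, 5, 8, 10, 11, 12]
Six tails, so the longest non-decreasing subsequence has length 6 (e.g. 6, 7, 9, 10, 11, 12).

6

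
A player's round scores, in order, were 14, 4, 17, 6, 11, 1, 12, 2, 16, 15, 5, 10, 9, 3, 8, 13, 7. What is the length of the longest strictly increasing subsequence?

5

Let dp[i] be the length of the longest such subsequence ending at index i:
i:      1  2  3  4  5  6  7  8  9 10 11 12 13 14 15 16 17
a[i]:  14  4 17  6 11  1 12  2 16 15  5 10  9  3  8 13  7
dp:     1  1  2  2  3  1  4  2  5  5  3  4  4  3  4  5  4
Maximum dp value is 5.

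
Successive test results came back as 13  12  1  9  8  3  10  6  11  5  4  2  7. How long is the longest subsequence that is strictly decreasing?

8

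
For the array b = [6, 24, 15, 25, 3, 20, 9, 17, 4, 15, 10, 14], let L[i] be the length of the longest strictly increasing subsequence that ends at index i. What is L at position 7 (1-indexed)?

dp[i] = 1 + max{dp[j] : j<i, b[j]<b[i]} (or 1 if no such j):
i:      1  2  3  4  5  6  7  8  9 10 11 12
b[i]:   6 24 15 25  3 20  9 17  4 15 10 14
dp:     1  2  2  3  1  3  2  3  2  3  3  4
At index 7 the value is 2.

2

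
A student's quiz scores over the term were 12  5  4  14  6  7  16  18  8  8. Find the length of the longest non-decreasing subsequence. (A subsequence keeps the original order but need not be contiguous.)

Let dp[i] be the length of the longest such subsequence ending at index i:
i:      1  2  3  4  5  6  7  8  9 10
a[i]:  12  5  4 14  6  7 16 18  8  8
dp:     1  1  1  2  2  3  4  5  4  5
Maximum dp value is 5.

5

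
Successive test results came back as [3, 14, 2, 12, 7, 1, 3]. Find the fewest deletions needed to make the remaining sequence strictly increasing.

Fewest deletions = n − (longest strictly increasing subsequence).
Patience tails:
3 → extends → [3]
14 → extends → [3, 14]
2 → replaces 3 → [2, 14]
12 → replaces 14 → [2, 12]
7 → replaces 12 → [2, 7]
1 → replaces 2 → [1, 7]
3 → replaces 7 → [1, 3]
Longest strictly increasing subsequence has length 2, so deletions = 7 − 2 = 5.

5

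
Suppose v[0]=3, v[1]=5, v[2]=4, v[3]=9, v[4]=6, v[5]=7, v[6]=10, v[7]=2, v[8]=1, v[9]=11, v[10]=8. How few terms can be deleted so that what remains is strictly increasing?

Fewest deletions = n − (longest strictly increasing subsequence).
Patience tails:
3 → extends → [3]
5 → extends → [3, 5]
4 → replaces 5 → [3, 4]
9 → extends → [3, 4, 9]
6 → replaces 9 → [3, 4, 6]
7 → extends → [3, 4, 6, 7]
10 → extends → [3, 4, 6, 7, 10]
2 → replaces 3 → [2, 4, 6, 7, 10]
1 → replaces 2 → [1, 4, 6, 7, 10]
11 → extends → [1, 4, 6, 7, 10, 11]
8 → replaces 10 → [1, 4, 6, 7, 8, 11]
Longest strictly increasing subsequence has length 6, so deletions = 11 − 6 = 5.

5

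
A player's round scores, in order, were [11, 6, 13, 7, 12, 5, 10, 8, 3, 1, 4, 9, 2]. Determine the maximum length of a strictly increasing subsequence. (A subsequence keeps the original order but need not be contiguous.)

4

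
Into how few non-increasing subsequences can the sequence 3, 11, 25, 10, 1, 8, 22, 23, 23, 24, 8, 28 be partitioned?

6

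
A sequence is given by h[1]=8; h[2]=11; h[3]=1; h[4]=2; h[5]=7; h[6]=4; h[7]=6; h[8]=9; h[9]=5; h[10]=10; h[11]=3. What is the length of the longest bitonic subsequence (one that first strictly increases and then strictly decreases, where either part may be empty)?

7

inc[i] = longest strictly increasing subsequence ending at i; dec[i] = longest strictly decreasing subsequence starting at i:
i:      1  2  3  4  5  6  7  8  9 10 11
h[i]:   8 11  1  2  7  4  6  9  5 10  3
inc:    1  2  1  2  3  3  4  5  4  6  3
dec:    5  5  1  1  4  2  3  3  2  2  1
Best peak at i=8 (value 9): inc=5, dec=3, length 5+3−1 = 7.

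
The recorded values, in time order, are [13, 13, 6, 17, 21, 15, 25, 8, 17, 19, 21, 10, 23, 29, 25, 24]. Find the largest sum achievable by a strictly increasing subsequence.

Let S[i] be the best sum of a strictly increasing subsequence ending at i:
i:       1   2   3   4   5   6   7   8   9  10  11  12  13  14  15  16
a[i]:   13  13   6  17  21  15  25   8  17  19  21  10  23  29  25  24
S:      13  13   6  30  51  28  76  14  45  64  85  24 108 137 133 132
Maximum is 137 (e.g. 13 + 15 + 17 + 19 + 21 + 23 + 29).

137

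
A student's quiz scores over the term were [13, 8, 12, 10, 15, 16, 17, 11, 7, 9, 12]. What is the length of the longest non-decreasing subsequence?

5

Track the smallest tail for each achievable length (allowing ties):
13 → extends → [13]
8 → replaces 13 → [8]
12 → extends → [8, 12]
10 → replaces 12 → [8, 10]
15 → extends → [8, 10, 15]
16 → extends → [8, 10, 15, 16]
17 → extends → [8, 10, 15, 16, 17]
11 → replaces 15 → [8, 10, 11, 16, 17]
7 → replaces 8 → [7, 10, 11, 16, 17]
9 → replaces 10 → [7, 9, 11, 16, 17]
12 → replaces 16 → [7, 9, 11, 12, 17]
Five tails, so the longest non-decreasing subsequence has length 5 (e.g. 8, 12, 15, 16, 17).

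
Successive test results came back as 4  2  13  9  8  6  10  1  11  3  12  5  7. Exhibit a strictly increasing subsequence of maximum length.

Patience tails give the LIS length; then backtrack through the dp parents:
4 → extends → [4]
2 → replaces 4 → [2]
13 → extends → [2, 13]
9 → replaces 13 → [2, 9]
8 → replaces 9 → [2, 8]
6 → replaces 8 → [2, 6]
10 → extends → [2, 6, 10]
1 → replaces 2 → [1, 6, 10]
11 → extends → [1, 6, 10, 11]
3 → replaces 6 → [1, 3, 10, 11]
12 → extends → [1, 3, 10, 11, 12]
5 → replaces 10 → [1, 3, 5, 11, 12]
7 → replaces 11 → [1, 3, 5, 7, 12]
Length 5; one witness is 4, 9, 10, 11, 12.

4, 9, 10, 11, 12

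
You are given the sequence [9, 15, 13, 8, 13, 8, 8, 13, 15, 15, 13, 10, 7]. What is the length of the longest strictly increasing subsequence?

3

Let dp[i] be the length of the longest such subsequence ending at index i:
i:      1  2  3  4  5  6  7  8  9 10 11 12 13
a[i]:   9 15 13  8 13  8  8 13 15 15 13 10  7
dp:     1  2  2  1  2  1  1  2  3  3  2  2  1
Maximum dp value is 3.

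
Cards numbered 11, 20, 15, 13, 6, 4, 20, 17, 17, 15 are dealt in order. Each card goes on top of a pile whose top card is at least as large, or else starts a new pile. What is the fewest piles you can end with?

Place each on the leftmost legal pile:
11 → new pile 1 (tops now [11])
20 → new pile 2 (tops now [11, 20])
15 → pile 2 (tops now [11, 15])
13 → pile 2 (tops now [11, 13])
6 → pile 1 (tops now [6, 13])
4 → pile 1 (tops now [4, 13])
20 → new pile 3 (tops now [4, 13, 20])
17 → pile 3 (tops now [4, 13, 17])
17 → pile 3 (tops now [4, 13, 17])
15 → pile 3 (tops now [4, 13, 15])
Three piles.

3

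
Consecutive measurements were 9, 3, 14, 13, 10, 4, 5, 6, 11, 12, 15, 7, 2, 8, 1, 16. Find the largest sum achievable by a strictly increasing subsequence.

73

Let S[i] be the best sum of a strictly increasing subsequence ending at i:
i:      1  2  3  4  5  6  7  8  9 10 11 12 13 14 15 16
a[i]:   9  3 14 13 10  4  5  6 11 12 15  7  2  8  1 16
S:      9  3 23 22 19  7 12 18 30 42 57 25  2 33  1 73
Maximum is 73 (e.g. 9 + 10 + 11 + 12 + 15 + 16).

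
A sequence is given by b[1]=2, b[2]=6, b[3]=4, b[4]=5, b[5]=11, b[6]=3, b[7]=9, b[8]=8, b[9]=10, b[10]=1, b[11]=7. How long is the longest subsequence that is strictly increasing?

Let dp[i] be the length of the longest such subsequence ending at index i:
i:      1  2  3  4  5  6  7  8  9 10 11
b[i]:   2  6  4  5 11  3  9  8 10  1  7
dp:     1  2  2  3  4  2  4  4  5  1  4
Maximum dp value is 5.

5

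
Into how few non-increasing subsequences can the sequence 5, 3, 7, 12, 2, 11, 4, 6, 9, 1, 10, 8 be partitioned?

5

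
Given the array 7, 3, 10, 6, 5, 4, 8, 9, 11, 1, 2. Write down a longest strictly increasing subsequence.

Patience tails give the LIS length; then backtrack through the dp parents:
7 → extends → [7]
3 → replaces 7 → [3]
10 → extends → [3, 10]
6 → replaces 10 → [3, 6]
5 → replaces 6 → [3, 5]
4 → replaces 5 → [3, 4]
8 → extends → [3, 4, 8]
9 → extends → [3, 4, 8, 9]
11 → extends → [3, 4, 8, 9, 11]
1 → replaces 3 → [1, 4, 8, 9, 11]
2 → replaces 4 → [1, 2, 8, 9, 11]
Length 5; one witness is 3, 6, 8, 9, 11.

3, 6, 8, 9, 11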